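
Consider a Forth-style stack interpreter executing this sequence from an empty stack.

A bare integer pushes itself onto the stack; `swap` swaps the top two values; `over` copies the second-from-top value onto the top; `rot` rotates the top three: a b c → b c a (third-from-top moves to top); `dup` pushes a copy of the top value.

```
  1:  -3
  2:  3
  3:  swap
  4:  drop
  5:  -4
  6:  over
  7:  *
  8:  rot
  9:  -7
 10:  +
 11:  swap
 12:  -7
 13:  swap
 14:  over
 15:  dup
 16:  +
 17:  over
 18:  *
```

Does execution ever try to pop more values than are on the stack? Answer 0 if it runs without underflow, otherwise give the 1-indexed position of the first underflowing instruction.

-3    [-3]
3     [-3, 3]
swap  [3, -3]
drop  [3]
-4    [3, -4]
over  [3, -4, 3]
*     [3, -12]
rot  — needs 3 operands, stack has 2 → underflow

8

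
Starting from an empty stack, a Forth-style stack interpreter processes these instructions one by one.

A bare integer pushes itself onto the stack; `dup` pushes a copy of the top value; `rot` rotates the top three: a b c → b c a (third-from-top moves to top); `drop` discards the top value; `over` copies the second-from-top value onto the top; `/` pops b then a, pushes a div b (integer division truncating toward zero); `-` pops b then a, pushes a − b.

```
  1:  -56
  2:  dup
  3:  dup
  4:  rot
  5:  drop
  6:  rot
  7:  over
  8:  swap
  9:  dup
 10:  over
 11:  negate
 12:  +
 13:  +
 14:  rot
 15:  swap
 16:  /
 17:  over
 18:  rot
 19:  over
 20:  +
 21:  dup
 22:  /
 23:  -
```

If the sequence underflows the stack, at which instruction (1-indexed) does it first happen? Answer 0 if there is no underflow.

-56   [-56]
dup   [-56, -56]
dup   [-56, -56, -56]
rot   [-56, -56, -56]
drop  [-56, -56]
rot  — needs 3 operands, stack has 2 → underflow

6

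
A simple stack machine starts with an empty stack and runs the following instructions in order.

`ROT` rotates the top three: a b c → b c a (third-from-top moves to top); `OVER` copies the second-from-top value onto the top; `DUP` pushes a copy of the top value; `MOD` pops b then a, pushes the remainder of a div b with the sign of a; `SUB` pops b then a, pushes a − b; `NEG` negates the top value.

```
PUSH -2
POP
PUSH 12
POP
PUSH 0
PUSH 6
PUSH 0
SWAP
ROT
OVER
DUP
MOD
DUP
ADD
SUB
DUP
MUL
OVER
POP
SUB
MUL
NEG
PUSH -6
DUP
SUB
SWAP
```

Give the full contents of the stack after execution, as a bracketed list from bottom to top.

PUSH -2 -> -2
POP     -> (empty)
PUSH 12 -> 12
POP     -> (empty)
PUSH 0  -> 0
PUSH 6  -> 0 6
PUSH 0  -> 0 6 0
SWAP    -> 0 0 6
ROT     -> 0 6 0
OVER    -> 0 6 0 6
DUP     -> 0 6 0 6 6
MOD     -> 0 6 0 0
DUP     -> 0 6 0 0 0
ADD     -> 0 6 0 0
SUB     -> 0 6 0
DUP     -> 0 6 0 0
MUL     -> 0 6 0
OVER    -> 0 6 0 6
POP     -> 0 6 0
SUB     -> 0 6
MUL     -> 0
NEG     -> 0
PUSH -6 -> 0 -6
DUP     -> 0 -6 -6
SUB     -> 0 0
SWAP    -> 0 0

[0, 0]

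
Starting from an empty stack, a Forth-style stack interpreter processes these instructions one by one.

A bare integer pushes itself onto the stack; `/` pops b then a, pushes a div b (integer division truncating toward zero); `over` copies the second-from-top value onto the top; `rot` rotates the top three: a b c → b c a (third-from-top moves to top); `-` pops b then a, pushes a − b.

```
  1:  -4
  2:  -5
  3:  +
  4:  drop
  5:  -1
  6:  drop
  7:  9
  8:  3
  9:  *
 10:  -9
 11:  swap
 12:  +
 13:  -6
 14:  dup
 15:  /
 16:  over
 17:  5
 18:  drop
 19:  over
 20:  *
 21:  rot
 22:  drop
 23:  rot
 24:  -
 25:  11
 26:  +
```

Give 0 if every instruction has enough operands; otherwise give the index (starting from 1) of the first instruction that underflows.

-4   : -4
-5   : -4 -5
+    : -9
drop : (empty)
-1   : -1
drop : (empty)
9    : 9
3    : 9 3
*    : 27
-9   : 27 -9
swap : -9 27
+    : 18
-6   : 18 -6
dup  : 18 -6 -6
/    : 18 1
over : 18 1 18
5    : 18 1 18 5
drop : 18 1 18
over : 18 1 18 1
*    : 18 1 18
rot  : 1 18 18
drop : 1 18
rot  — needs 3 operands, stack has 2 → underflow

23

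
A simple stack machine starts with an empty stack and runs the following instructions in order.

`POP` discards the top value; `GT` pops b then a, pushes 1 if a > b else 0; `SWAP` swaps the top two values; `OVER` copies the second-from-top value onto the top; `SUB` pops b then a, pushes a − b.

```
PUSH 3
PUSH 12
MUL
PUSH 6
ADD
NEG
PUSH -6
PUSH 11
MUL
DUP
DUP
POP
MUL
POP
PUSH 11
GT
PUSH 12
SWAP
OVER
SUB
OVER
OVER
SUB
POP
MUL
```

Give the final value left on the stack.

PUSH 3  -> 3
PUSH 12 -> 3 12
MUL     -> 36
PUSH 6  -> 36 6
ADD     -> 42
NEG     -> -42
PUSH -6 -> -42 -6
PUSH 11 -> -42 -6 11
MUL     -> -42 -66
DUP     -> -42 -66 -66
DUP     -> -42 -66 -66 -66
POP     -> -42 -66 -66
MUL     -> -42 4356
POP     -> -42
PUSH 11 -> -42 11
GT      -> 0
PUSH 12 -> 0 12
SWAP    -> 12 0
OVER    -> 12 0 12
SUB     -> 12 -12
OVER    -> 12 -12 12
OVER    -> 12 -12 12 -12
SUB     -> 12 -12 24
POP     -> 12 -12
MUL     -> -144

-144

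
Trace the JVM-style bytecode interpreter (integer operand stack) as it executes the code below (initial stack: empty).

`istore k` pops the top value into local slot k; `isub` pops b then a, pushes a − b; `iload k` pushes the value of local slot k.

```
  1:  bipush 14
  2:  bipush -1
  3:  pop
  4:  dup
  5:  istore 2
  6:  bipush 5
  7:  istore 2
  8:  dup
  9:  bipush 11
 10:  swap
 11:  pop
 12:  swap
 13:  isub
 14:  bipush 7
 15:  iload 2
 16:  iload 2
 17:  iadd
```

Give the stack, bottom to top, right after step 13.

[-3]

bipush 14  14
bipush -1  14 -1
pop        14
dup        14 14
istore 2   14
bipush 5   14 5
istore 2   14
dup        14 14
bipush 11  14 14 11
swap       14 11 14
pop        14 11
swap       11 14
isub       -3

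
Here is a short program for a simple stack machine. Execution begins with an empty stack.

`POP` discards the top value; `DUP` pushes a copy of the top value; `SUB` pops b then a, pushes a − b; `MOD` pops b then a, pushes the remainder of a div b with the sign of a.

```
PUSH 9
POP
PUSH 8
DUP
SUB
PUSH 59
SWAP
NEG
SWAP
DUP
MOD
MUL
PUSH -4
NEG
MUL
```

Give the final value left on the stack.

PUSH 9  → [9]
POP     → []
PUSH 8  → [8]
DUP     → [8, 8]
SUB     → [0]
PUSH 59 → [0, 59]
SWAP    → [59, 0]
NEG     → [59, 0]
SWAP    → [0, 59]
DUP     → [0, 59, 59]
MOD     → [0, 0]
MUL     → [0]
PUSH -4 → [0, -4]
NEG     → [0, 4]
MUL     → [0]

0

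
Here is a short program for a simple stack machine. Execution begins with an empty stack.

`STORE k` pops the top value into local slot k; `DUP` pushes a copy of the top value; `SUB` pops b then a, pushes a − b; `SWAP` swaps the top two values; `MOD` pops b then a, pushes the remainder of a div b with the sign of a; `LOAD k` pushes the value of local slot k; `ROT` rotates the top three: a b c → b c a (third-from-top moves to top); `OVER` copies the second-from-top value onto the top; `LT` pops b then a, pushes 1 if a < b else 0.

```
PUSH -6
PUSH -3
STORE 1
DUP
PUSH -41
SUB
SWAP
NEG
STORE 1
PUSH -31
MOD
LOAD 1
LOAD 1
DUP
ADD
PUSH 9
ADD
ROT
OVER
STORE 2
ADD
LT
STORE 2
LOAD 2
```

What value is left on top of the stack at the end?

1

PUSH -6  → [-6]
PUSH -3  → [-6, -3]
STORE 1  → [-6]
DUP      → [-6, -6]
PUSH -41 → [-6, -6, -41]
SUB      → [-6, 35]
SWAP     → [35, -6]
NEG      → [35, 6]
STORE 1  → [35]
PUSH -31 → [35, -31]
MOD      → [4]
LOAD 1   → [4, 6]
LOAD 1   → [4, 6, 6]
DUP      → [4, 6, 6, 6]
ADD      → [4, 6, 12]
PUSH 9   → [4, 6, 12, 9]
ADD      → [4, 6, 21]
ROT      → [6, 21, 4]
OVER     → [6, 21, 4, 21]
STORE 2  → [6, 21, 4]
ADD      → [6, 25]
LT       → [1]
STORE 2  → []
LOAD 2   → [1]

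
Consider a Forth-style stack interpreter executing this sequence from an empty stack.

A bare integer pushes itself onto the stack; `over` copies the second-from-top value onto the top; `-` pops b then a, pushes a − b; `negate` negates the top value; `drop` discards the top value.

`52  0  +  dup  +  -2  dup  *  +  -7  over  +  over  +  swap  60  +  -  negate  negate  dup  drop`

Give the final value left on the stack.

41

52     → 52
0      → 52 0
+      → 52
dup    → 52 52
+      → 104
-2     → 104 -2
dup    → 104 -2 -2
*      → 104 4
+      → 108
-7     → 108 -7
over   → 108 -7 108
+      → 108 101
over   → 108 101 108
+      → 108 209
swap   → 209 108
60     → 209 108 60
+      → 209 168
-      → 41
negate → -41
negate → 41
dup    → 41 41
drop   → 41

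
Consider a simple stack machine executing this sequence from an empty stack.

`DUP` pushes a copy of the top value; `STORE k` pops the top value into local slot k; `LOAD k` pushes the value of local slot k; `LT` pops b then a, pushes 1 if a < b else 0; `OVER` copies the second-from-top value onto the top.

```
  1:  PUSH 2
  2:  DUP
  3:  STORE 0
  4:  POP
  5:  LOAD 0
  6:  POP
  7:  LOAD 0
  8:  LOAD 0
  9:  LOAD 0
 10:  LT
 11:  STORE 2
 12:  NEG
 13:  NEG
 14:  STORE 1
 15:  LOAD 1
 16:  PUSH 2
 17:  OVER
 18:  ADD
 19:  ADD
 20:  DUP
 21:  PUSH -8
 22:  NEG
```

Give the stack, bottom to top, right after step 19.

PUSH 2  → 2
DUP     → 2 2
STORE 0 → 2
POP     → (empty)
LOAD 0  → 2
POP     → (empty)
LOAD 0  → 2
LOAD 0  → 2 2
LOAD 0  → 2 2 2
LT      → 2 0
STORE 2 → 2
NEG     → -2
NEG     → 2
STORE 1 → (empty)
LOAD 1  → 2
PUSH 2  → 2 2
OVER    → 2 2 2
ADD     → 2 4
ADD     → 6

[6]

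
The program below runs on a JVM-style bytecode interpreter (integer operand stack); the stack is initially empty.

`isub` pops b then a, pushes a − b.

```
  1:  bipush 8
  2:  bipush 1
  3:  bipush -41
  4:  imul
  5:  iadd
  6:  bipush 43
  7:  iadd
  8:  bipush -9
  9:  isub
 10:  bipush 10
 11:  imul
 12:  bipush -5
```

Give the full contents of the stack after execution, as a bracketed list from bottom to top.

bipush 8   : 8
bipush 1   : 8 1
bipush -41 : 8 1 -41
imul       : 8 -41
iadd       : -33
bipush 43  : -33 43
iadd       : 10
bipush -9  : 10 -9
isub       : 19
bipush 10  : 19 10
imul       : 190
bipush -5  : 190 -5

[190, -5]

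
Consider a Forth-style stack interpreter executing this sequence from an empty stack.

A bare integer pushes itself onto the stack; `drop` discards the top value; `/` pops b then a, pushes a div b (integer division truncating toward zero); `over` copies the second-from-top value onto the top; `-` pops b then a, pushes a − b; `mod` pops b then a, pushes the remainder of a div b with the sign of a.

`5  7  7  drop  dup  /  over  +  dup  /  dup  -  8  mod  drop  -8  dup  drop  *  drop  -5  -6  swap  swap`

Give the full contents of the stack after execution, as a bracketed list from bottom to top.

5    → [5]
7    → [5, 7]
7    → [5, 7, 7]
drop → [5, 7]
dup  → [5, 7, 7]
/    → [5, 1]
over → [5, 1, 5]
+    → [5, 6]
dup  → [5, 6, 6]
/    → [5, 1]
dup  → [5, 1, 1]
-    → [5, 0]
8    → [5, 0, 8]
mod  → [5, 0]
drop → [5]
-8   → [5, -8]
dup  → [5, -8, -8]
drop → [5, -8]
*    → [-40]
drop → []
-5   → [-5]
-6   → [-5, -6]
swap → [-6, -5]
swap → [-5, -6]

[-5, -6]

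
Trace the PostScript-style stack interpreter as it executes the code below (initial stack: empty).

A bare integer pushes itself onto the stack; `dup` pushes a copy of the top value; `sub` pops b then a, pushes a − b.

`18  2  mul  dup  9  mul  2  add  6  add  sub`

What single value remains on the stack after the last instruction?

-296

18  : [18]
2   : [18, 2]
mul : [36]
dup : [36, 36]
9   : [36, 36, 9]
mul : [36, 324]
2   : [36, 324, 2]
add : [36, 326]
6   : [36, 326, 6]
add : [36, 332]
sub : [-296]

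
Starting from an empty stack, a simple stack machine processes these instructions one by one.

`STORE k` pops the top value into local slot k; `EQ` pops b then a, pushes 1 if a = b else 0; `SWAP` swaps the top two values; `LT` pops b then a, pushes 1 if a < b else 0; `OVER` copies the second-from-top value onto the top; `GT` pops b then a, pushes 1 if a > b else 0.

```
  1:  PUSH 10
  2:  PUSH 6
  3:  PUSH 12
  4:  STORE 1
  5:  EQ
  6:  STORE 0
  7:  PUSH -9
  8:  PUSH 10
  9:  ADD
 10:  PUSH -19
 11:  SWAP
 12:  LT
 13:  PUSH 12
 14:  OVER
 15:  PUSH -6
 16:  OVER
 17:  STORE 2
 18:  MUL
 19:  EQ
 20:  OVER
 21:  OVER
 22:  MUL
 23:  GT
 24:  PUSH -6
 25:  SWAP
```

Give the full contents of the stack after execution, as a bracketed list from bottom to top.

[1, -6, 0]

PUSH 10  -> 10
PUSH 6   -> 10 6
PUSH 12  -> 10 6 12
STORE 1  -> 10 6
EQ       -> 0
STORE 0  -> (empty)
PUSH -9  -> -9
PUSH 10  -> -9 10
ADD      -> 1
PUSH -19 -> 1 -19
SWAP     -> -19 1
LT       -> 1
PUSH 12  -> 1 12
OVER     -> 1 12 1
PUSH -6  -> 1 12 1 -6
OVER     -> 1 12 1 -6 1
STORE 2  -> 1 12 1 -6
MUL      -> 1 12 -6
EQ       -> 1 0
OVER     -> 1 0 1
OVER     -> 1 0 1 0
MUL      -> 1 0 0
GT       -> 1 0
PUSH -6  -> 1 0 -6
SWAP     -> 1 -6 0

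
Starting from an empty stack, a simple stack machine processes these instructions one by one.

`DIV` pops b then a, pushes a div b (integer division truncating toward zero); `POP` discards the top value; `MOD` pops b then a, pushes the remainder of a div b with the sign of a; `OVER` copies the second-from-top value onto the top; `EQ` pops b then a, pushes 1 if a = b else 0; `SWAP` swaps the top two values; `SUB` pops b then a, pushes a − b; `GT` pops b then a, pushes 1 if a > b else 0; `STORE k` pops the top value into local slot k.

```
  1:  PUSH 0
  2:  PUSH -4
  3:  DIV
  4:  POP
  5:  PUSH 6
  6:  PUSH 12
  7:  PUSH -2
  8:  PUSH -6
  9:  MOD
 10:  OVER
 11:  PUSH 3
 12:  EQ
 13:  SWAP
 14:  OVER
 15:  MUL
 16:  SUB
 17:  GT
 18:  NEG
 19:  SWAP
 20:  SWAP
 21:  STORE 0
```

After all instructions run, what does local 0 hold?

-1

PUSH 0  -> [0]
PUSH -4 -> [0, -4]
DIV     -> [0]
POP     -> []
PUSH 6  -> [6]
PUSH 12 -> [6, 12]
PUSH -2 -> [6, 12, -2]
PUSH -6 -> [6, 12, -2, -6]
MOD     -> [6, 12, -2]
OVER    -> [6, 12, -2, 12]
PUSH 3  -> [6, 12, -2, 12, 3]
EQ      -> [6, 12, -2, 0]
SWAP    -> [6, 12, 0, -2]
OVER    -> [6, 12, 0, -2, 0]
MUL     -> [6, 12, 0, 0]
SUB     -> [6, 12, 0]
GT      -> [6, 1]
NEG     -> [6, -1]
SWAP    -> [-1, 6]
SWAP    -> [6, -1]
STORE 0 -> [6]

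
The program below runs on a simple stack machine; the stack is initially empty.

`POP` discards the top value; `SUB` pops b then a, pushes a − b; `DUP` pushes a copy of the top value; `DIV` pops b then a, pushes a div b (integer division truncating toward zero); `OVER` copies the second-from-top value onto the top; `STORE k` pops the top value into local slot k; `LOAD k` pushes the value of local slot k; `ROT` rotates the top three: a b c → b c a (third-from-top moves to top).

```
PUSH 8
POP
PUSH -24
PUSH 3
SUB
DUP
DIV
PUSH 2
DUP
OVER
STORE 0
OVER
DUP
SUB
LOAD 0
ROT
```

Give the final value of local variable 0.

2

PUSH 8   : 8
POP      : (empty)
PUSH -24 : -24
PUSH 3   : -24 3
SUB      : -27
DUP      : -27 -27
DIV      : 1
PUSH 2   : 1 2
DUP      : 1 2 2
OVER     : 1 2 2 2
STORE 0  : 1 2 2
OVER     : 1 2 2 2
DUP      : 1 2 2 2 2
SUB      : 1 2 2 0
LOAD 0   : 1 2 2 0 2
ROT      : 1 2 0 2 2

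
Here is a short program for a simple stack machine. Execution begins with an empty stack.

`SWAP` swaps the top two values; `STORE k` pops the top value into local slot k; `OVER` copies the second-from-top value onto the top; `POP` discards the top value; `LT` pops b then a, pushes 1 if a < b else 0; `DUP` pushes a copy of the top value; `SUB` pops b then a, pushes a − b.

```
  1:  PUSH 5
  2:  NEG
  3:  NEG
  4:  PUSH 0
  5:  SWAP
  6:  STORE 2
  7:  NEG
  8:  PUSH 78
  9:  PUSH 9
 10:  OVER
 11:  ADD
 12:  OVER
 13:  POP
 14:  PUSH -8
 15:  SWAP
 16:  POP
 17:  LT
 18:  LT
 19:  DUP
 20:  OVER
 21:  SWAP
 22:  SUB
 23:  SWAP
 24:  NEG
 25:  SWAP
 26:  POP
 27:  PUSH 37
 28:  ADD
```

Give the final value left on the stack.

PUSH 5   5
NEG      -5
NEG      5
PUSH 0   5 0
SWAP     0 5
STORE 2  0
NEG      0
PUSH 78  0 78
PUSH 9   0 78 9
OVER     0 78 9 78
ADD      0 78 87
OVER     0 78 87 78
POP      0 78 87
PUSH -8  0 78 87 -8
SWAP     0 78 -8 87
POP      0 78 -8
LT       0 0
LT       0
DUP      0 0
OVER     0 0 0
SWAP     0 0 0
SUB      0 0
SWAP     0 0
NEG      0 0
SWAP     0 0
POP      0
PUSH 37  0 37
ADD      37

37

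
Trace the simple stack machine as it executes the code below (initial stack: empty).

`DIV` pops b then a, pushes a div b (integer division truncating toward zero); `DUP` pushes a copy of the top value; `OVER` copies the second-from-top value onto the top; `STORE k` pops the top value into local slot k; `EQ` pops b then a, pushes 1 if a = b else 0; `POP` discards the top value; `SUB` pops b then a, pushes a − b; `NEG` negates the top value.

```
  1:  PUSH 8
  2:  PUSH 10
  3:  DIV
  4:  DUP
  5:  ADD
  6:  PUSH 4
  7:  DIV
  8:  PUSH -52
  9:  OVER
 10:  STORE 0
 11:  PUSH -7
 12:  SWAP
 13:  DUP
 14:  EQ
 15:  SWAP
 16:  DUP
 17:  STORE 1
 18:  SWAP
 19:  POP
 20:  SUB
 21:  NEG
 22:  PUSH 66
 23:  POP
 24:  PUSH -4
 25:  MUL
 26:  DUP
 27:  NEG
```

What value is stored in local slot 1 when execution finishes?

PUSH 8   → 8
PUSH 10  → 8 10
DIV      → 0
DUP      → 0 0
ADD      → 0
PUSH 4   → 0 4
DIV      → 0
PUSH -52 → 0 -52
OVER     → 0 -52 0
STORE 0  → 0 -52
PUSH -7  → 0 -52 -7
SWAP     → 0 -7 -52
DUP      → 0 -7 -52 -52
EQ       → 0 -7 1
SWAP     → 0 1 -7
DUP      → 0 1 -7 -7
STORE 1  → 0 1 -7
SWAP     → 0 -7 1
POP      → 0 -7
SUB      → 7
NEG      → -7
PUSH 66  → -7 66
POP      → -7
PUSH -4  → -7 -4
MUL      → 28
DUP      → 28 28
NEG      → 28 -28

-7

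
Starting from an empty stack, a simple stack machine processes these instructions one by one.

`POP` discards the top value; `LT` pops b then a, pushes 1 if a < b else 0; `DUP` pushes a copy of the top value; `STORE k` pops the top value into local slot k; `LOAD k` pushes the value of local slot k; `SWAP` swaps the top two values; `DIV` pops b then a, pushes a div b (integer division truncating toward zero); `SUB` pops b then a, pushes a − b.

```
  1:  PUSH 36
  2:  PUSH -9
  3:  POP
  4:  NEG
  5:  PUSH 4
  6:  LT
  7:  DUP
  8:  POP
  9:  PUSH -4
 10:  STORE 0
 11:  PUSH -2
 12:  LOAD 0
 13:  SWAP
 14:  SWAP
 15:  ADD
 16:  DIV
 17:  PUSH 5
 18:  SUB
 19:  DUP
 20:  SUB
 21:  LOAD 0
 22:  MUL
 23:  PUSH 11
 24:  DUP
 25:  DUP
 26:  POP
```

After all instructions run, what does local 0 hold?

PUSH 36 -> 36
PUSH -9 -> 36 -9
POP     -> 36
NEG     -> -36
PUSH 4  -> -36 4
LT      -> 1
DUP     -> 1 1
POP     -> 1
PUSH -4 -> 1 -4
STORE 0 -> 1
PUSH -2 -> 1 -2
LOAD 0  -> 1 -2 -4
SWAP    -> 1 -4 -2
SWAP    -> 1 -2 -4
ADD     -> 1 -6
DIV     -> 0
PUSH 5  -> 0 5
SUB     -> -5
DUP     -> -5 -5
SUB     -> 0
LOAD 0  -> 0 -4
MUL     -> 0
PUSH 11 -> 0 11
DUP     -> 0 11 11
DUP     -> 0 11 11 11
POP     -> 0 11 11

-4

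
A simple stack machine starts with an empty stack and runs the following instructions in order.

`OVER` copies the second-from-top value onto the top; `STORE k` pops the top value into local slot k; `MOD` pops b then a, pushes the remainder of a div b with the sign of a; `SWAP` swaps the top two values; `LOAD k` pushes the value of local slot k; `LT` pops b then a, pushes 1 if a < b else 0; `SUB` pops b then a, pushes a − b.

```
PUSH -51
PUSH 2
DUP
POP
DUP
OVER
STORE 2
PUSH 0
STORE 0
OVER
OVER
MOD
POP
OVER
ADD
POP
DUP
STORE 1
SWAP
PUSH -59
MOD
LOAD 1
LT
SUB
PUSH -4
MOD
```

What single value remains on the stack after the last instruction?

1

PUSH -51 → -51
PUSH 2   → -51 2
DUP      → -51 2 2
POP      → -51 2
DUP      → -51 2 2
OVER     → -51 2 2 2
STORE 2  → -51 2 2
PUSH 0   → -51 2 2 0
STORE 0  → -51 2 2
OVER     → -51 2 2 2
OVER     → -51 2 2 2 2
MOD      → -51 2 2 0
POP      → -51 2 2
OVER     → -51 2 2 2
ADD      → -51 2 4
POP      → -51 2
DUP      → -51 2 2
STORE 1  → -51 2
SWAP     → 2 -51
PUSH -59 → 2 -51 -59
MOD      → 2 -51
LOAD 1   → 2 -51 2
LT       → 2 1
SUB      → 1
PUSH -4  → 1 -4
MOD      → 1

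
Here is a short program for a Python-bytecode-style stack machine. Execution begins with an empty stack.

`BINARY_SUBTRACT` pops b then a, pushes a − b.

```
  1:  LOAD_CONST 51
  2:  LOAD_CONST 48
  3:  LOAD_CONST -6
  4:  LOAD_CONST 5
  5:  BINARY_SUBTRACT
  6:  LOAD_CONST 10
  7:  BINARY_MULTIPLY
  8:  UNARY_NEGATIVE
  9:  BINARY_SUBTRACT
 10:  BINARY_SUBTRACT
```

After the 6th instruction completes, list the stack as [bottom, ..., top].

[51, 48, -11, 10]

LOAD_CONST 51   -> [51]
LOAD_CONST 48   -> [51, 48]
LOAD_CONST -6   -> [51, 48, -6]
LOAD_CONST 5    -> [51, 48, -6, 5]
BINARY_SUBTRACT -> [51, 48, -11]
LOAD_CONST 10   -> [51, 48, -11, 10]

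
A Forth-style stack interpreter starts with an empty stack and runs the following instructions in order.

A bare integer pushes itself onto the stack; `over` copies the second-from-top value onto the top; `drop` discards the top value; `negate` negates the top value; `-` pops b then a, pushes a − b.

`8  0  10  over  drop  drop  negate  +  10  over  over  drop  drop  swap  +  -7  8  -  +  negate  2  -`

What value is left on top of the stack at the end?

-5

8      → 8
0      → 8 0
10     → 8 0 10
over   → 8 0 10 0
drop   → 8 0 10
drop   → 8 0
negate → 8 0
+      → 8
10     → 8 10
over   → 8 10 8
over   → 8 10 8 10
drop   → 8 10 8
drop   → 8 10
swap   → 10 8
+      → 18
-7     → 18 -7
8      → 18 -7 8
-      → 18 -15
+      → 3
negate → -3
2      → -3 2
-      → -5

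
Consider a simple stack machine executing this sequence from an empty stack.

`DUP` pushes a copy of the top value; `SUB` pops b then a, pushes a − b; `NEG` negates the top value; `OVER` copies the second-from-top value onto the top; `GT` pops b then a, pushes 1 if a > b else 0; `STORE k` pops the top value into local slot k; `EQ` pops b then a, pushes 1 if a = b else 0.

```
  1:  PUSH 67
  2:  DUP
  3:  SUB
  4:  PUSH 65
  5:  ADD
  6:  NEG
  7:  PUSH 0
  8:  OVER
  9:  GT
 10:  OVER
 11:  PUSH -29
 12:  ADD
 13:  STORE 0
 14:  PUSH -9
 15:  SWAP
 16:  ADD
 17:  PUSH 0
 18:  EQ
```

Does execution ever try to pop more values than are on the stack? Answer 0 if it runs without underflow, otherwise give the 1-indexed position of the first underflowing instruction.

PUSH 67  : 67
DUP      : 67 67
SUB      : 0
PUSH 65  : 0 65
ADD      : 65
NEG      : -65
PUSH 0   : -65 0
OVER     : -65 0 -65
GT       : -65 1
OVER     : -65 1 -65
PUSH -29 : -65 1 -65 -29
ADD      : -65 1 -94
STORE 0  : -65 1
PUSH -9  : -65 1 -9
SWAP     : -65 -9 1
ADD      : -65 -8
PUSH 0   : -65 -8 0
EQ       : -65 0

0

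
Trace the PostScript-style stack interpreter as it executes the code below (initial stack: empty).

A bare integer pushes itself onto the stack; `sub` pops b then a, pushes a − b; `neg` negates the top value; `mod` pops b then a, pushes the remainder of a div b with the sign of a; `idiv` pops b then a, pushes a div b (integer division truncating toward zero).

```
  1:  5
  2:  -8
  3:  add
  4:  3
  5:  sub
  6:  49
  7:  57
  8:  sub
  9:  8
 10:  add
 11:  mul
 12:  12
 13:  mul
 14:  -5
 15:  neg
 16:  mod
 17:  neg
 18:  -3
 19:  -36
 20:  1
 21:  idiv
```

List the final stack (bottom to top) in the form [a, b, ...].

[0, -3, -36]

5     [5]
-8    [5, -8]
add   [-3]
3     [-3, 3]
sub   [-6]
49    [-6, 49]
57    [-6, 49, 57]
sub   [-6, -8]
8     [-6, -8, 8]
add   [-6, 0]
mul   [0]
12    [0, 12]
mul   [0]
-5    [0, -5]
neg   [0, 5]
mod   [0]
neg   [0]
-3    [0, -3]
-36   [0, -3, -36]
1     [0, -3, -36, 1]
idiv  [0, -3, -36]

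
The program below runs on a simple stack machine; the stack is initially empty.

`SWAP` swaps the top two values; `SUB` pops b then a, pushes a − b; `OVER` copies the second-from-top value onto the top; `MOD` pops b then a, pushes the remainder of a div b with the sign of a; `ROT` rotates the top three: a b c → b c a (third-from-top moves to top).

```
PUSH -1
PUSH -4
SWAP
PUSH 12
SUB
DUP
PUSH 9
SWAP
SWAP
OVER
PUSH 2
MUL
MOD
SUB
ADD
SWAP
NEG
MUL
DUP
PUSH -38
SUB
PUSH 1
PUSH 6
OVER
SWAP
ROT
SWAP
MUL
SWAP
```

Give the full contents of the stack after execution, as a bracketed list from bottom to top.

[-140, -102, 6, 1]

PUSH -1  → -1
PUSH -4  → -1 -4
SWAP     → -4 -1
PUSH 12  → -4 -1 12
SUB      → -4 -13
DUP      → -4 -13 -13
PUSH 9   → -4 -13 -13 9
SWAP     → -4 -13 9 -13
SWAP     → -4 -13 -13 9
OVER     → -4 -13 -13 9 -13
PUSH 2   → -4 -13 -13 9 -13 2
MUL      → -4 -13 -13 9 -26
MOD      → -4 -13 -13 9
SUB      → -4 -13 -22
ADD      → -4 -35
SWAP     → -35 -4
NEG      → -35 4
MUL      → -140
DUP      → -140 -140
PUSH -38 → -140 -140 -38
SUB      → -140 -102
PUSH 1   → -140 -102 1
PUSH 6   → -140 -102 1 6
OVER     → -140 -102 1 6 1
SWAP     → -140 -102 1 1 6
ROT      → -140 -102 1 6 1
SWAP     → -140 -102 1 1 6
MUL      → -140 -102 1 6
SWAP     → -140 -102 6 1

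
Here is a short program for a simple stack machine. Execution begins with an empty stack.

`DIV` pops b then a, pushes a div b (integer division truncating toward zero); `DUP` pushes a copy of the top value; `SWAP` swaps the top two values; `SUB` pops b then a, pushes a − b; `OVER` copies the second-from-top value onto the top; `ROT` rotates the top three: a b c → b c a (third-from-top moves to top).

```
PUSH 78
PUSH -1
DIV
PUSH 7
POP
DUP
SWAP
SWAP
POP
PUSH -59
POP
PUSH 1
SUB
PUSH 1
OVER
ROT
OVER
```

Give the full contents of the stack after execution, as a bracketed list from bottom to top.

[1, -79, -79, -79]

PUSH 78  → [78]
PUSH -1  → [78, -1]
DIV      → [-78]
PUSH 7   → [-78, 7]
POP      → [-78]
DUP      → [-78, -78]
SWAP     → [-78, -78]
SWAP     → [-78, -78]
POP      → [-78]
PUSH -59 → [-78, -59]
POP      → [-78]
PUSH 1   → [-78, 1]
SUB      → [-79]
PUSH 1   → [-79, 1]
OVER     → [-79, 1, -79]
ROT      → [1, -79, -79]
OVER     → [1, -79, -79, -79]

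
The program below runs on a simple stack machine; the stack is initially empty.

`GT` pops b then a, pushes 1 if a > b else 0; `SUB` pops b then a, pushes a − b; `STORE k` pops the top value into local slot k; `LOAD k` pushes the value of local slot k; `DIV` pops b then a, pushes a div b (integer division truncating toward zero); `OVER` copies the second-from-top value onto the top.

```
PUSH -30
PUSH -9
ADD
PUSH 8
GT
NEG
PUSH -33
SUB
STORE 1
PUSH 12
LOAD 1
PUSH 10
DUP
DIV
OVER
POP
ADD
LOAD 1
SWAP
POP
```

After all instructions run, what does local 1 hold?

PUSH -30 → [-30]
PUSH -9  → [-30, -9]
ADD      → [-39]
PUSH 8   → [-39, 8]
GT       → [0]
NEG      → [0]
PUSH -33 → [0, -33]
SUB      → [33]
STORE 1  → []
PUSH 12  → [12]
LOAD 1   → [12, 33]
PUSH 10  → [12, 33, 10]
DUP      → [12, 33, 10, 10]
DIV      → [12, 33, 1]
OVER     → [12, 33, 1, 33]
POP      → [12, 33, 1]
ADD      → [12, 34]
LOAD 1   → [12, 34, 33]
SWAP     → [12, 33, 34]
POP      → [12, 33]

33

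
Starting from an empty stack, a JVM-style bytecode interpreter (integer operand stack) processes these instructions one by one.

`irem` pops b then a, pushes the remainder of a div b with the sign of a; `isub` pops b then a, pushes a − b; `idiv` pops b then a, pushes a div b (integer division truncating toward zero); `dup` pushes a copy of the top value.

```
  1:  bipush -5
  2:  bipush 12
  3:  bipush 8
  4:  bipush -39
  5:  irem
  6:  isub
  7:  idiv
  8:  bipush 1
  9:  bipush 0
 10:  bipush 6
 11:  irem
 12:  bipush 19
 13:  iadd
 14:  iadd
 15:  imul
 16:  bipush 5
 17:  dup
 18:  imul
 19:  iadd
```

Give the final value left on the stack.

5

bipush -5  → [-5]
bipush 12  → [-5, 12]
bipush 8   → [-5, 12, 8]
bipush -39 → [-5, 12, 8, -39]
irem       → [-5, 12, 8]
isub       → [-5, 4]
idiv       → [-1]
bipush 1   → [-1, 1]
bipush 0   → [-1, 1, 0]
bipush 6   → [-1, 1, 0, 6]
irem       → [-1, 1, 0]
bipush 19  → [-1, 1, 0, 19]
iadd       → [-1, 1, 19]
iadd       → [-1, 20]
imul       → [-20]
bipush 5   → [-20, 5]
dup        → [-20, 5, 5]
imul       → [-20, 25]
iadd       → [5]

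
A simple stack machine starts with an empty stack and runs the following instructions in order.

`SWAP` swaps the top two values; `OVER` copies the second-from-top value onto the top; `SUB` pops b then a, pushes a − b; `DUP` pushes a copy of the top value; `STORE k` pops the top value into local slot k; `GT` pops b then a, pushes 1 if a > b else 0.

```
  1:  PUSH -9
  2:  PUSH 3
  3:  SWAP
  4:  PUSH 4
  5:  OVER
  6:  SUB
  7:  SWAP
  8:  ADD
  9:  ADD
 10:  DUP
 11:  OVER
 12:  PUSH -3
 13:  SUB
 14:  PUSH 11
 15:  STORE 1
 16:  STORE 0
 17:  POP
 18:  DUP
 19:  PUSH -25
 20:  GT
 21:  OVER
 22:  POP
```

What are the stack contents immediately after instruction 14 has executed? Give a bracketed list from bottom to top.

PUSH -9  [-9]
PUSH 3   [-9, 3]
SWAP     [3, -9]
PUSH 4   [3, -9, 4]
OVER     [3, -9, 4, -9]
SUB      [3, -9, 13]
SWAP     [3, 13, -9]
ADD      [3, 4]
ADD      [7]
DUP      [7, 7]
OVER     [7, 7, 7]
PUSH -3  [7, 7, 7, -3]
SUB      [7, 7, 10]
PUSH 11  [7, 7, 10, 11]

[7, 7, 10, 11]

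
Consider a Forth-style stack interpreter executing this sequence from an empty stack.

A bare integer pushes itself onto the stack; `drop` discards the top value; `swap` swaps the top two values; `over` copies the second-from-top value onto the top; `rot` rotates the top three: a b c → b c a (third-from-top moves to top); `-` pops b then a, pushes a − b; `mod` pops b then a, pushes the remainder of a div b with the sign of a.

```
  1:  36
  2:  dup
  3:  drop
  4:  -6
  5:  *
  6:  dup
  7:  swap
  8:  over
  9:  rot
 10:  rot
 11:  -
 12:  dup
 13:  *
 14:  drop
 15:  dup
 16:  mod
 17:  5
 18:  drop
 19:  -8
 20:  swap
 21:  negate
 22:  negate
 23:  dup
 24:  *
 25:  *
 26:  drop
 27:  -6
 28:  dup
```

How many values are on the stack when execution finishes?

2

36     : [36]
dup    : [36, 36]
drop   : [36]
-6     : [36, -6]
*      : [-216]
dup    : [-216, -216]
swap   : [-216, -216]
over   : [-216, -216, -216]
rot    : [-216, -216, -216]
rot    : [-216, -216, -216]
-      : [-216, 0]
dup    : [-216, 0, 0]
*      : [-216, 0]
drop   : [-216]
dup    : [-216, -216]
mod    : [0]
5      : [0, 5]
drop   : [0]
-8     : [0, -8]
swap   : [-8, 0]
negate : [-8, 0]
negate : [-8, 0]
dup    : [-8, 0, 0]
*      : [-8, 0]
*      : [0]
drop   : []
-6     : [-6]
dup    : [-6, -6]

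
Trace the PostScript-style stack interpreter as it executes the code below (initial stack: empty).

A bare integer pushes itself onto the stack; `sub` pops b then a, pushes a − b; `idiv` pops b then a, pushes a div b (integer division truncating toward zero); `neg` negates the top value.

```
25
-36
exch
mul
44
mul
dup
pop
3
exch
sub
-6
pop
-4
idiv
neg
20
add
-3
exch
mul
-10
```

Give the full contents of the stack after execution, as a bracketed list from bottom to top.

[-29760, -10]

25   -> 25
-36  -> 25 -36
exch -> -36 25
mul  -> -900
44   -> -900 44
mul  -> -39600
dup  -> -39600 -39600
pop  -> -39600
3    -> -39600 3
exch -> 3 -39600
sub  -> 39603
-6   -> 39603 -6
pop  -> 39603
-4   -> 39603 -4
idiv -> -9900
neg  -> 9900
20   -> 9900 20
add  -> 9920
-3   -> 9920 -3
exch -> -3 9920
mul  -> -29760
-10  -> -29760 -10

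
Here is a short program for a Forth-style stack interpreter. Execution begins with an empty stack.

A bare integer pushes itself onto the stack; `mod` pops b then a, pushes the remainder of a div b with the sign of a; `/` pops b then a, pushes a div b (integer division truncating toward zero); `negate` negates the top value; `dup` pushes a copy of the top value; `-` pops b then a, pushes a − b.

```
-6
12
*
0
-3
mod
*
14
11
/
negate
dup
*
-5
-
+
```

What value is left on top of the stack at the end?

-6      [-6]
12      [-6, 12]
*       [-72]
0       [-72, 0]
-3      [-72, 0, -3]
mod     [-72, 0]
*       [0]
14      [0, 14]
11      [0, 14, 11]
/       [0, 1]
negate  [0, -1]
dup     [0, -1, -1]
*       [0, 1]
-5      [0, 1, -5]
-       [0, 6]
+       [6]

6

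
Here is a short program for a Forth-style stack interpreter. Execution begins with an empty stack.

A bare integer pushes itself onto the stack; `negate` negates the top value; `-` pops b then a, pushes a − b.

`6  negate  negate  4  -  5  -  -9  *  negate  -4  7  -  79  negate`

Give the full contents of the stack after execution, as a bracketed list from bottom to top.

[-27, -11, -79]

6      -> [6]
negate -> [-6]
negate -> [6]
4      -> [6, 4]
-      -> [2]
5      -> [2, 5]
-      -> [-3]
-9     -> [-3, -9]
*      -> [27]
negate -> [-27]
-4     -> [-27, -4]
7      -> [-27, -4, 7]
-      -> [-27, -11]
79     -> [-27, -11, 79]
negate -> [-27, -11, -79]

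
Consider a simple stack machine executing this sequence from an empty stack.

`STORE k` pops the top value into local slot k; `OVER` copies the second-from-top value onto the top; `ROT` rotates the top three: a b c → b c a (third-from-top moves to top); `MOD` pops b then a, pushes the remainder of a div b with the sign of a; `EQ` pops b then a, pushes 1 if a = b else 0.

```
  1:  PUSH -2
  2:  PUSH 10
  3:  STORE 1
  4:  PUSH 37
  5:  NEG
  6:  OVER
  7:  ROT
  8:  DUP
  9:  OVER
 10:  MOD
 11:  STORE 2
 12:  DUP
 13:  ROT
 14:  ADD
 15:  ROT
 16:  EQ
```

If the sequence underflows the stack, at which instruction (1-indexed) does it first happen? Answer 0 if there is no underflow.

PUSH -2 : [-2]
PUSH 10 : [-2, 10]
STORE 1 : [-2]
PUSH 37 : [-2, 37]
NEG     : [-2, -37]
OVER    : [-2, -37, -2]
ROT     : [-37, -2, -2]
DUP     : [-37, -2, -2, -2]
OVER    : [-37, -2, -2, -2, -2]
MOD     : [-37, -2, -2, 0]
STORE 2 : [-37, -2, -2]
DUP     : [-37, -2, -2, -2]
ROT     : [-37, -2, -2, -2]
ADD     : [-37, -2, -4]
ROT     : [-2, -4, -37]
EQ      : [-2, 0]

0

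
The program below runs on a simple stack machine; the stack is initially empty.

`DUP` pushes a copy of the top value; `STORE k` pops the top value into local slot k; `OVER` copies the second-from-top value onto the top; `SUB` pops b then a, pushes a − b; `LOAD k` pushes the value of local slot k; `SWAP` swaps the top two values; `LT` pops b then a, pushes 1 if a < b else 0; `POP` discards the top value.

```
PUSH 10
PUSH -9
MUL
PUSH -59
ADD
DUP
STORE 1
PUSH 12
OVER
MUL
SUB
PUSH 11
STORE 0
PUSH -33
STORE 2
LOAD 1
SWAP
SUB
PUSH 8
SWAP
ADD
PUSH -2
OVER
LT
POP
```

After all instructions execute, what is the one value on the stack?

PUSH 10  -> [10]
PUSH -9  -> [10, -9]
MUL      -> [-90]
PUSH -59 -> [-90, -59]
ADD      -> [-149]
DUP      -> [-149, -149]
STORE 1  -> [-149]
PUSH 12  -> [-149, 12]
OVER     -> [-149, 12, -149]
MUL      -> [-149, -1788]
SUB      -> [1639]
PUSH 11  -> [1639, 11]
STORE 0  -> [1639]
PUSH -33 -> [1639, -33]
STORE 2  -> [1639]
LOAD 1   -> [1639, -149]
SWAP     -> [-149, 1639]
SUB      -> [-1788]
PUSH 8   -> [-1788, 8]
SWAP     -> [8, -1788]
ADD      -> [-1780]
PUSH -2  -> [-1780, -2]
OVER     -> [-1780, -2, -1780]
LT       -> [-1780, 0]
POP      -> [-1780]

-1780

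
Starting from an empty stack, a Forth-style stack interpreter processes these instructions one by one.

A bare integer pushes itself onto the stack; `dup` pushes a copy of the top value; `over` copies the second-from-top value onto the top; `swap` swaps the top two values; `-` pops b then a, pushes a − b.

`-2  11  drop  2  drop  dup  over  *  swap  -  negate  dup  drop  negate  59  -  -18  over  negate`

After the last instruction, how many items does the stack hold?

3

-2     : [-2]
11     : [-2, 11]
drop   : [-2]
2      : [-2, 2]
drop   : [-2]
dup    : [-2, -2]
over   : [-2, -2, -2]
*      : [-2, 4]
swap   : [4, -2]
-      : [6]
negate : [-6]
dup    : [-6, -6]
drop   : [-6]
negate : [6]
59     : [6, 59]
-      : [-53]
-18    : [-53, -18]
over   : [-53, -18, -53]
negate : [-53, -18, 53]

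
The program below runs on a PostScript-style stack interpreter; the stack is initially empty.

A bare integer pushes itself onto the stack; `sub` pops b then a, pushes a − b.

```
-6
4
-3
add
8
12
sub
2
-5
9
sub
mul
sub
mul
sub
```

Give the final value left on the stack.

-30

-6  : [-6]
4   : [-6, 4]
-3  : [-6, 4, -3]
add : [-6, 1]
8   : [-6, 1, 8]
12  : [-6, 1, 8, 12]
sub : [-6, 1, -4]
2   : [-6, 1, -4, 2]
-5  : [-6, 1, -4, 2, -5]
9   : [-6, 1, -4, 2, -5, 9]
sub : [-6, 1, -4, 2, -14]
mul : [-6, 1, -4, -28]
sub : [-6, 1, 24]
mul : [-6, 24]
sub : [-30]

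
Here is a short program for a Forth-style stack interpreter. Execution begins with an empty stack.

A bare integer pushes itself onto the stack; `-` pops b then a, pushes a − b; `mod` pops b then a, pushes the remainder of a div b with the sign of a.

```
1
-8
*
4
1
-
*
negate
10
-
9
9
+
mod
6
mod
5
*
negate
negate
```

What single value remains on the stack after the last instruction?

1      → 1
-8     → 1 -8
*      → -8
4      → -8 4
1      → -8 4 1
-      → -8 3
*      → -24
negate → 24
10     → 24 10
-      → 14
9      → 14 9
9      → 14 9 9
+      → 14 18
mod    → 14
6      → 14 6
mod    → 2
5      → 2 5
*      → 10
negate → -10
negate → 10

10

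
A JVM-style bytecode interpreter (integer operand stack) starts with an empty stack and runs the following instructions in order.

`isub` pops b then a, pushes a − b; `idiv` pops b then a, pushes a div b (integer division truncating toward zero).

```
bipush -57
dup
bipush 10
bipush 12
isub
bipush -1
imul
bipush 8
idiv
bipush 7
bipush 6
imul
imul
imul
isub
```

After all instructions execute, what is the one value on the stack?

bipush -57  -57
dup         -57 -57
bipush 10   -57 -57 10
bipush 12   -57 -57 10 12
isub        -57 -57 -2
bipush -1   -57 -57 -2 -1
imul        -57 -57 2
bipush 8    -57 -57 2 8
idiv        -57 -57 0
bipush 7    -57 -57 0 7
bipush 6    -57 -57 0 7 6
imul        -57 -57 0 42
imul        -57 -57 0
imul        -57 0
isub        -57

-57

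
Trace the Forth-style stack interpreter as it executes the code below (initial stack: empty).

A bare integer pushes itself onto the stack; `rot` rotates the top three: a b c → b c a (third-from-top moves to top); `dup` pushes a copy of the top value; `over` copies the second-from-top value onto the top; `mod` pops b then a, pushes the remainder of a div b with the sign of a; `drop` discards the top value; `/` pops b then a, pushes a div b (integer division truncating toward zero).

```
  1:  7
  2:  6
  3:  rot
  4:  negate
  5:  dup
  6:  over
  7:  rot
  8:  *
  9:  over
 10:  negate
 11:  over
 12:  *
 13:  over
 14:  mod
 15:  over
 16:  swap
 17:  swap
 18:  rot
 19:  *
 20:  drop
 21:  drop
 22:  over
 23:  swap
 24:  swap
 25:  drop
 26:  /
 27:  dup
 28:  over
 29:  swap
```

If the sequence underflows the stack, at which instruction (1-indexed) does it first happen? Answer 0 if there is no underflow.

3

7 : [7]
6 : [7, 6]
rot  — needs 3 operands, stack has 2 → underflow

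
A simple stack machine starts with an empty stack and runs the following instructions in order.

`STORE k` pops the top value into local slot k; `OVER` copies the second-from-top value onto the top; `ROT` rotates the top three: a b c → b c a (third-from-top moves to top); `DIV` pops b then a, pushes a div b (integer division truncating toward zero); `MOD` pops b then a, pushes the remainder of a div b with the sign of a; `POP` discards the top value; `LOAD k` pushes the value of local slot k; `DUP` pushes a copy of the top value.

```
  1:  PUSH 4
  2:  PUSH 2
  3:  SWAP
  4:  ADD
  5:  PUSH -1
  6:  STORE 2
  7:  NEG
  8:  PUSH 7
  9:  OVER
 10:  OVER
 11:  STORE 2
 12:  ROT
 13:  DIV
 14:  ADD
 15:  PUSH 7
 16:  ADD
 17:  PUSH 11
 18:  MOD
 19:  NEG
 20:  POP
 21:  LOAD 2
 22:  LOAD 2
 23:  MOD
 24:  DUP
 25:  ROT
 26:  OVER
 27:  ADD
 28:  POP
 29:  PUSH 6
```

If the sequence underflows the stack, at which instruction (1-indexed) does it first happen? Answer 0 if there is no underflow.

25

PUSH 4  → [4]
PUSH 2  → [4, 2]
SWAP    → [2, 4]
ADD     → [6]
PUSH -1 → [6, -1]
STORE 2 → [6]
NEG     → [-6]
PUSH 7  → [-6, 7]
OVER    → [-6, 7, -6]
OVER    → [-6, 7, -6, 7]
STORE 2 → [-6, 7, -6]
ROT     → [7, -6, -6]
DIV     → [7, 1]
ADD     → [8]
PUSH 7  → [8, 7]
ADD     → [15]
PUSH 11 → [15, 11]
MOD     → [4]
NEG     → [-4]
POP     → []
LOAD 2  → [7]
LOAD 2  → [7, 7]
MOD     → [0]
DUP     → [0, 0]
ROT  — needs 3 operands, stack has 2 → underflow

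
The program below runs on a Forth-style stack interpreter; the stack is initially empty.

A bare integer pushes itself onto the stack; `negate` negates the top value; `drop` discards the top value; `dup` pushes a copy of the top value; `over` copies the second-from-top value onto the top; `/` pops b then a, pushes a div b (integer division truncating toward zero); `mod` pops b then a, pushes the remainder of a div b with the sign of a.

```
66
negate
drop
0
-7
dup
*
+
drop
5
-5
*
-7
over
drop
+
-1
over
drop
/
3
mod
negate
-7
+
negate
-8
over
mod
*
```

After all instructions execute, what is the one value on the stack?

66     → 66
negate → -66
drop   → (empty)
0      → 0
-7     → 0 -7
dup    → 0 -7 -7
*      → 0 49
+      → 49
drop   → (empty)
5      → 5
-5     → 5 -5
*      → -25
-7     → -25 -7
over   → -25 -7 -25
drop   → -25 -7
+      → -32
-1     → -32 -1
over   → -32 -1 -32
drop   → -32 -1
/      → 32
3      → 32 3
mod    → 2
negate → -2
-7     → -2 -7
+      → -9
negate → 9
-8     → 9 -8
over   → 9 -8 9
mod    → 9 -8
*      → -72

-72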